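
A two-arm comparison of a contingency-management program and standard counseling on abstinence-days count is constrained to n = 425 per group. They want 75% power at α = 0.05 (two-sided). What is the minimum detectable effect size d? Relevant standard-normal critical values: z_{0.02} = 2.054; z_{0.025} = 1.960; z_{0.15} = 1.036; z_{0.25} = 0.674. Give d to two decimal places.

d_min ≈ 0.18

For two independent groups of n = 425 each: d_min = (z_{α/2} + z_β)·√(2/n).
z-sum = 1.960 + 0.674 = 2.634.
d_min = 2.634 × √(2/425) = 2.634 × 0.0686 = 0.181.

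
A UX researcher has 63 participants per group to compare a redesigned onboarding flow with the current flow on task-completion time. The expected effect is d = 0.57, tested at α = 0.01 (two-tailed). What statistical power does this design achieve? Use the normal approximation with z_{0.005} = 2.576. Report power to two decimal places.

power ≈ 0.73

For two equal groups, power = Φ(d·√(n/2) − z_{α/2}).
d·√(n/2) = 0.57 × √(63/2) = 0.57 × 5.612 = 3.199.
z_β = 3.199 − 2.576 = 0.623.
Power = Φ(0.623) = 0.733.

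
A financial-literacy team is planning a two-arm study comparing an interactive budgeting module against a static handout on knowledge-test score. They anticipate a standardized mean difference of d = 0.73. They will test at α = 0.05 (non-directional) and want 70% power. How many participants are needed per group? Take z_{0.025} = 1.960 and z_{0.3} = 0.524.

For two independent groups with equal n: n = 2·((z_{α/2} + z_β) / d)².
z_{α/2} + z_β = 1.960 + 0.524 = 2.484.
n = 2 × (2.484 / 0.73)² = 2 × 3.403² = 2 × 11.58 = 23.2.
Round up to the next whole participant.

n = 24 per group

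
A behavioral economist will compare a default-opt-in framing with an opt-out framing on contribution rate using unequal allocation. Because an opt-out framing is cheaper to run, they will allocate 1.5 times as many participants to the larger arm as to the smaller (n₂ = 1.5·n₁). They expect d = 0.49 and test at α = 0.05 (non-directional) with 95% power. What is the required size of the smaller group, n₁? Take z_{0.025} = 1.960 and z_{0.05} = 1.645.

n₁ = 91

With allocation ratio k = n₂/n₁ = 1.5, Var(x̄₁−x̄₂) = σ²(1/n₁ + 1/(k·n₁)) = σ²·(k+1)/(k·n₁).
So n₁ = (1 + 1/k)·((z_{α/2} + z_β)/d)² = 1.667 × (3.605/0.49)².
n₁ = 1.667 × 54.13 = 90.2.
Round up: n₁ = 91, giving n₂ = ⌈1.5 × 91⌉ = ⌈136.5⌉ = 137.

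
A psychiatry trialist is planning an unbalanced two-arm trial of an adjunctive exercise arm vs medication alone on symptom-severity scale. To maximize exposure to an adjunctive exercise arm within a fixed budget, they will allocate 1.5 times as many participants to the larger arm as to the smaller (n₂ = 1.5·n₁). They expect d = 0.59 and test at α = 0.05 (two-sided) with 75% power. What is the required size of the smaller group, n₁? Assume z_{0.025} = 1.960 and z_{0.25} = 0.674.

With allocation ratio k = n₂/n₁ = 1.5, Var(x̄₁−x̄₂) = σ²(1/n₁ + 1/(k·n₁)) = σ²·(k+1)/(k·n₁).
So n₁ = (1 + 1/k)·((z_{α/2} + z_β)/d)² = 1.667 × (2.634/0.59)².
n₁ = 1.667 × 19.93 = 33.2.
Round up: n₁ = 34, giving n₂ = 1.5 × 34 = 51.

n₁ = 34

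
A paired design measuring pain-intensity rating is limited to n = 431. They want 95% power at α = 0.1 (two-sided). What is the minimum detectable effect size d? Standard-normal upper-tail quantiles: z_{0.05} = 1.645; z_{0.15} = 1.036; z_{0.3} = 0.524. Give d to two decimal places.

For a single sample (or paired design) of n = 431: d_min = (z_{α/2} + z_β)/√n.
z-sum = 1.645 + 1.645 = 3.290.
d_min = 3.290 / √431 = 3.290 / 20.761 = 0.158.

d_min ≈ 0.16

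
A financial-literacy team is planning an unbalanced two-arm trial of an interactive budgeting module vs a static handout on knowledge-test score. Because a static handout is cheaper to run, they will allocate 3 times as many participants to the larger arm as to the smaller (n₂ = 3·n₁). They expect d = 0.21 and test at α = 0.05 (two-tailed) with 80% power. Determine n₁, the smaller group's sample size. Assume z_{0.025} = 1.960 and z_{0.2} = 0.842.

n₁ = 238

With allocation ratio k = n₂/n₁ = 3, Var(x̄₁−x̄₂) = σ²(1/n₁ + 1/(k·n₁)) = σ²·(k+1)/(k·n₁).
So n₁ = (1 + 1/k)·((z_{α/2} + z_β)/d)² = 1.333 × (2.802/0.21)².
n₁ = 1.333 × 178.03 = 237.4.
Round up: n₁ = 238, giving n₂ = 3 × 238 = 714.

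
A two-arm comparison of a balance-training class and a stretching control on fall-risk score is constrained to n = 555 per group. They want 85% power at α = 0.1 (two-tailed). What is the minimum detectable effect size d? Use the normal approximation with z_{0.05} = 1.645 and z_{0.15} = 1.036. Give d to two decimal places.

For two independent groups of n = 555 each: d_min = (z_{α/2} + z_β)·√(2/n).
z-sum = 1.645 + 1.036 = 2.681.
d_min = 2.681 × √(2/555) = 2.681 × 0.0600 = 0.161.

d_min ≈ 0.16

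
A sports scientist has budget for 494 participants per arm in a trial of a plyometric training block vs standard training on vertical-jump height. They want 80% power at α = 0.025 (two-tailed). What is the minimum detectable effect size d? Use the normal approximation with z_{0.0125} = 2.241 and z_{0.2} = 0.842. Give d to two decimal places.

For two independent groups of n = 494 each: d_min = (z_{α/2} + z_β)·√(2/n).
z-sum = 2.241 + 0.842 = 3.083.
d_min = 3.083 × √(2/494) = 3.083 × 0.0636 = 0.196.

d_min ≈ 0.20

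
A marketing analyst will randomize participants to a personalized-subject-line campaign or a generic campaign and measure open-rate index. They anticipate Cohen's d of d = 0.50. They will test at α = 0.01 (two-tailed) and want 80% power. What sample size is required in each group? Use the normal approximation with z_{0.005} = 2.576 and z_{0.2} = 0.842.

n = 94 per group

For two independent groups with equal n: n = 2·((z_{α/2} + z_β) / d)².
z_{α/2} + z_β = 2.576 + 0.842 = 3.418.
n = 2 × (3.418 / 0.50)² = 2 × 6.836² = 2 × 46.73 = 93.5.
Round up to the next whole participant.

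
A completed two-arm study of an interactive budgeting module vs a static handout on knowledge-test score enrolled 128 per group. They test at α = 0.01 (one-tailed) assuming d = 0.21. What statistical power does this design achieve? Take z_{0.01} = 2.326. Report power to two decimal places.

power ≈ 0.26

For two equal groups, power = Φ(d·√(n/2) − z_{α}).
d·√(n/2) = 0.21 × √(128/2) = 0.21 × 8.000 = 1.680.
z_β = 1.680 − 2.326 = -0.646.
Power = Φ(-0.646) = 0.259.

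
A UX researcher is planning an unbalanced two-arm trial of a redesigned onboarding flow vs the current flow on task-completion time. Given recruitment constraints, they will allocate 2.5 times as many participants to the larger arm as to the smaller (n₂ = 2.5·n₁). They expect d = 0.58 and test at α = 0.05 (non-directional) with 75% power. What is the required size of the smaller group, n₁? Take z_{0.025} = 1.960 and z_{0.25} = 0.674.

With allocation ratio k = n₂/n₁ = 2.5, Var(x̄₁−x̄₂) = σ²(1/n₁ + 1/(k·n₁)) = σ²·(k+1)/(k·n₁).
So n₁ = (1 + 1/k)·((z_{α/2} + z_β)/d)² = 1.400 × (2.634/0.58)².
n₁ = 1.400 × 20.62 = 28.9.
Round up: n₁ = 29, giving n₂ = ⌈2.5 × 29⌉ = ⌈72.5⌉ = 73.

n₁ = 29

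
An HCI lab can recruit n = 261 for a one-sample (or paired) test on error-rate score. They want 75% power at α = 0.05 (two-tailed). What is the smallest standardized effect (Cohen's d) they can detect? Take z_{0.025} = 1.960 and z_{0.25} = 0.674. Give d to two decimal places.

For a single sample (or paired design) of n = 261: d_min = (z_{α/2} + z_β)/√n.
z-sum = 1.960 + 0.674 = 2.634.
d_min = 2.634 / √261 = 2.634 / 16.155 = 0.163.

d_min ≈ 0.16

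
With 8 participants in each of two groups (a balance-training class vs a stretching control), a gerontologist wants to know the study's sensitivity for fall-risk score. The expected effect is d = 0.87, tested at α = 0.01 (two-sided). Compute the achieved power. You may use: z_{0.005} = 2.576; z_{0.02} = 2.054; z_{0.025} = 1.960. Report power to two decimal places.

For two equal groups, power = Φ(d·√(n/2) − z_{α/2}).
d·√(n/2) = 0.87 × √(8/2) = 0.87 × 2.000 = 1.740.
z_β = 1.740 − 2.576 = -0.836.
Power = Φ(-0.836) = 0.202.

power ≈ 0.20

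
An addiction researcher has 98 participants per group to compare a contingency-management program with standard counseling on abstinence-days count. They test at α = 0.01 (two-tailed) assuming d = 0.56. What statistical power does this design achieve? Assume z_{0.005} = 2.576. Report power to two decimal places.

For two equal groups, power = Φ(d·√(n/2) − z_{α/2}).
d·√(n/2) = 0.56 × √(98/2) = 0.56 × 7.000 = 3.920.
z_β = 3.920 − 2.576 = 1.344.
Power = Φ(1.344) = 0.911.

power ≈ 0.91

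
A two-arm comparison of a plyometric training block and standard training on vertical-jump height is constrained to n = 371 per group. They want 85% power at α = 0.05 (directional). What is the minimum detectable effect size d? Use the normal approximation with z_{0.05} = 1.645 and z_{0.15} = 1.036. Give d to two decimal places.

d_min ≈ 0.20

For two independent groups of n = 371 each: d_min = (z_{α} + z_β)·√(2/n).
z-sum = 1.645 + 1.036 = 2.681.
d_min = 2.681 × √(2/371) = 2.681 × 0.0734 = 0.197.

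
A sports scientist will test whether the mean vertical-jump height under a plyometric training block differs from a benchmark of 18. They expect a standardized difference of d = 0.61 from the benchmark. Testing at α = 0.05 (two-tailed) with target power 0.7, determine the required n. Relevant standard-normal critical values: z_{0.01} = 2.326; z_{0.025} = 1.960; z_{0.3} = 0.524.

For a one-sample test: n = ((z_{α/2} + z_β) / d)².
z_{α/2} + z_β = 1.960 + 0.524 = 2.484.
n = (2.484 / 0.61)² = 4.072² = 16.58.
Round up.

n = 17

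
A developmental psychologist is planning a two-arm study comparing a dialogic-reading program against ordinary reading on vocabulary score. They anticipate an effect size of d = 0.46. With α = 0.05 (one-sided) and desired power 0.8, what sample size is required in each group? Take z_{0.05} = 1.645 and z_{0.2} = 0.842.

For two independent groups with equal n: n = 2·((z_{α} + z_β) / d)².
z_{α} + z_β = 1.645 + 0.842 = 2.487.
n = 2 × (2.487 / 0.46)² = 2 × 5.407² = 2 × 29.23 = 58.5.
Round up to the next whole participant.

n = 59 per group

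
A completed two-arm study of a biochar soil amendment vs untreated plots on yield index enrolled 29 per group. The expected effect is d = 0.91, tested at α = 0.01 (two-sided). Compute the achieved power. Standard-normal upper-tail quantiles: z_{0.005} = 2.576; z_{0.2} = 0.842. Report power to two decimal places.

For two equal groups, power = Φ(d·√(n/2) − z_{α/2}).
d·√(n/2) = 0.91 × √(29/2) = 0.91 × 3.808 = 3.465.
z_β = 3.465 − 2.576 = 0.889.
Power = Φ(0.889) = 0.813.

power ≈ 0.81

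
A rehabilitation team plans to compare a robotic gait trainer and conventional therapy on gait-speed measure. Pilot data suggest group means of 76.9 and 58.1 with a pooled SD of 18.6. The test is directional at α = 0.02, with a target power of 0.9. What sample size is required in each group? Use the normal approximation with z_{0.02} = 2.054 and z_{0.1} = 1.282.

Cohen's d = |M₁ − M₂| / SD_pooled = |76.9 − 58.1| / 18.6 = 18.8 / 18.6 = 1.011.
For two independent groups with equal n: n = 2·((z_{α} + z_β) / d)².
z_{α} + z_β = 2.054 + 1.282 = 3.336.
n = 2 × (3.336 / 1.011)² = 2 × 3.300² = 2 × 10.89 = 21.8.
Round up to the next whole participant.

n = 22 per group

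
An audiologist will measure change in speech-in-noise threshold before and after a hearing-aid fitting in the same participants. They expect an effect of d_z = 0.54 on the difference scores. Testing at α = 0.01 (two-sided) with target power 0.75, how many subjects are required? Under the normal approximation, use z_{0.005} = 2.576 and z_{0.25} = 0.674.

n = 37 pairs

For a paired (one-sample on differences) test: n = ((z_{α/2} + z_β) / d)².
z_{α/2} + z_β = 2.576 + 0.674 = 3.250.
n = (3.250 / 0.54)² = 6.019² = 36.22.
Round up.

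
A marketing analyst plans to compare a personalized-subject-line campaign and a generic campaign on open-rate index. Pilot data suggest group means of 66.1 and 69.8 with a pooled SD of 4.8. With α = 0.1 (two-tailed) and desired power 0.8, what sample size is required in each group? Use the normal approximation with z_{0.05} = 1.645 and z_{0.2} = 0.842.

Cohen's d = |M₁ − M₂| / SD_pooled = |66.1 − 69.8| / 4.8 = 3.7 / 4.8 = 0.771.
For two independent groups with equal n: n = 2·((z_{α/2} + z_β) / d)².
z_{α/2} + z_β = 1.645 + 0.842 = 2.487.
n = 2 × (2.487 / 0.771)² = 2 × 3.226² = 2 × 10.41 = 20.8.
Round up to the next whole participant.

n = 21 per group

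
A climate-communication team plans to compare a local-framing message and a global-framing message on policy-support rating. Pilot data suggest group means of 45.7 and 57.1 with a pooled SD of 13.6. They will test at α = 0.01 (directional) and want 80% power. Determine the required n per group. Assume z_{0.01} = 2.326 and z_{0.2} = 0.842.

n = 29 per group

Cohen's d = |M₁ − M₂| / SD_pooled = |45.7 − 57.1| / 13.6 = 11.4 / 13.6 = 0.838.
For two independent groups with equal n: n = 2·((z_{α} + z_β) / d)².
z_{α} + z_β = 2.326 + 0.842 = 3.168.
n = 2 × (3.168 / 0.838)² = 2 × 3.780² = 2 × 14.29 = 28.6.
Round up to the next whole participant.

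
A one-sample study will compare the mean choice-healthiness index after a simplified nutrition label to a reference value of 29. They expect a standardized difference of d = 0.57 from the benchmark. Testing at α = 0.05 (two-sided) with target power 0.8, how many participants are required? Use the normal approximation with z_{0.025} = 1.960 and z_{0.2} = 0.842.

For a one-sample test: n = ((z_{α/2} + z_β) / d)².
z_{α/2} + z_β = 1.960 + 0.842 = 2.802.
n = (2.802 / 0.57)² = 4.916² = 24.16.
Round up.

n = 25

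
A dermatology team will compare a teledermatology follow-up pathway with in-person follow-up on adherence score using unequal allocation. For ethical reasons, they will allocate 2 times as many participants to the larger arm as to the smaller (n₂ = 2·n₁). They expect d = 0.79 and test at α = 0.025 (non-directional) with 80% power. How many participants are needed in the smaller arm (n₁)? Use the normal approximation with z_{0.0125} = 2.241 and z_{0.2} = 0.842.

With allocation ratio k = n₂/n₁ = 2, Var(x̄₁−x̄₂) = σ²(1/n₁ + 1/(k·n₁)) = σ²·(k+1)/(k·n₁).
So n₁ = (1 + 1/k)·((z_{α/2} + z_β)/d)² = 1.500 × (3.083/0.79)².
n₁ = 1.500 × 15.23 = 22.8.
Round up: n₁ = 23, giving n₂ = 2 × 23 = 46.

n₁ = 23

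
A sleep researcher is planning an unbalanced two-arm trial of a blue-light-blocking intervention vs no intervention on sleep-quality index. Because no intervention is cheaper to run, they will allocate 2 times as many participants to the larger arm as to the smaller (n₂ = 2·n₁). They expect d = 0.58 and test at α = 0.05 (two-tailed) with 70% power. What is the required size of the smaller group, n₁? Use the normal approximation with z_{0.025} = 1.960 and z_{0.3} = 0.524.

With allocation ratio k = n₂/n₁ = 2, Var(x̄₁−x̄₂) = σ²(1/n₁ + 1/(k·n₁)) = σ²·(k+1)/(k·n₁).
So n₁ = (1 + 1/k)·((z_{α/2} + z_β)/d)² = 1.500 × (2.484/0.58)².
n₁ = 1.500 × 18.34 = 27.5.
Round up: n₁ = 28, giving n₂ = 2 × 28 = 56.

n₁ = 28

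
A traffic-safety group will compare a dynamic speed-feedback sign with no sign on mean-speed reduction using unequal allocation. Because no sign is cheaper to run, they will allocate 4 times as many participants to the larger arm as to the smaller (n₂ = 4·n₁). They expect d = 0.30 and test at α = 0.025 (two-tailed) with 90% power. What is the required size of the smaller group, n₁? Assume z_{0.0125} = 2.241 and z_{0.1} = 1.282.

n₁ = 173

With allocation ratio k = n₂/n₁ = 4, Var(x̄₁−x̄₂) = σ²(1/n₁ + 1/(k·n₁)) = σ²·(k+1)/(k·n₁).
So n₁ = (1 + 1/k)·((z_{α/2} + z_β)/d)² = 1.250 × (3.523/0.30)².
n₁ = 1.250 × 137.91 = 172.4.
Round up: n₁ = 173, giving n₂ = 4 × 173 = 692.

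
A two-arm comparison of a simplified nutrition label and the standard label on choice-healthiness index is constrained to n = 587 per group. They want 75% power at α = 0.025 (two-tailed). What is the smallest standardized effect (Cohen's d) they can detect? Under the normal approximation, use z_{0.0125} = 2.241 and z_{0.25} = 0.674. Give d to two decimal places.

d_min ≈ 0.17

For two independent groups of n = 587 each: d_min = (z_{α/2} + z_β)·√(2/n).
z-sum = 2.241 + 0.674 = 2.915.
d_min = 2.915 × √(2/587) = 2.915 × 0.0584 = 0.170.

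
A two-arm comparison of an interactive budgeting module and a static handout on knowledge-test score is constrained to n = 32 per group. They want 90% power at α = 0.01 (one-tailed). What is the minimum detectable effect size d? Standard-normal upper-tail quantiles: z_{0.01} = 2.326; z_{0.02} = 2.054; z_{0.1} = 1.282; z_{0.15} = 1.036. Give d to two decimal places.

d_min ≈ 0.90

For two independent groups of n = 32 each: d_min = (z_{α} + z_β)·√(2/n).
z-sum = 2.326 + 1.282 = 3.608.
d_min = 3.608 × √(2/32) = 3.608 × 0.2500 = 0.902.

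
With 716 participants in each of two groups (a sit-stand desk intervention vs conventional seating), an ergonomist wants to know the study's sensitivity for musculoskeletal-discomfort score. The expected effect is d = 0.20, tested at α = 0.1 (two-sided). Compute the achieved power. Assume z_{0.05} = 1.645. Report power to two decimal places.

For two equal groups, power = Φ(d·√(n/2) − z_{α/2}).
d·√(n/2) = 0.20 × √(716/2) = 0.20 × 18.921 = 3.784.
z_β = 3.784 − 1.645 = 2.139.
Power = Φ(2.139) = 0.984.

power ≈ 0.98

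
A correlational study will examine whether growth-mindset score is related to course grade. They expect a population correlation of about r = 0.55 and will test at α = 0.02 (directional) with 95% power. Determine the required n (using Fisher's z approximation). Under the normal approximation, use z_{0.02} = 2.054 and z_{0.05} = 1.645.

Fisher's z: C = ½·ln((1+r)/(1−r)) = ½·ln(3.4444) = 0.6184.
n = ((z_{α} + z_β)/C)² + 3.
(2.054 + 1.645) / 0.6184 = 3.699 / 0.6184 = 5.982.
n = 5.982² + 3 = 35.78 + 3 = 38.8.
Round up.

n = 39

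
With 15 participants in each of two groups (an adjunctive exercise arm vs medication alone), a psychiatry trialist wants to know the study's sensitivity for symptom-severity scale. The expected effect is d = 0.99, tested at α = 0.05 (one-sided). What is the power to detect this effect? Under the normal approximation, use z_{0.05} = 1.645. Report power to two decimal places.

power ≈ 0.86

For two equal groups, power = Φ(d·√(n/2) − z_{α}).
d·√(n/2) = 0.99 × √(15/2) = 0.99 × 2.739 = 2.711.
z_β = 2.711 − 1.645 = 1.066.
Power = Φ(1.066) = 0.857.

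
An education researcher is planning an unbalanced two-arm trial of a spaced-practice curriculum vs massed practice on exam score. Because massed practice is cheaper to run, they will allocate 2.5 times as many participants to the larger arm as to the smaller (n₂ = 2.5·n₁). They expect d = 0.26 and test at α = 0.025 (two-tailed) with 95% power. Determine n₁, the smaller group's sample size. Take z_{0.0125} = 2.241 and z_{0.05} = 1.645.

With allocation ratio k = n₂/n₁ = 2.5, Var(x̄₁−x̄₂) = σ²(1/n₁ + 1/(k·n₁)) = σ²·(k+1)/(k·n₁).
So n₁ = (1 + 1/k)·((z_{α/2} + z_β)/d)² = 1.400 × (3.886/0.26)².
n₁ = 1.400 × 223.39 = 312.7.
Round up: n₁ = 313, giving n₂ = ⌈2.5 × 313⌉ = ⌈782.5⌉ = 783.

n₁ = 313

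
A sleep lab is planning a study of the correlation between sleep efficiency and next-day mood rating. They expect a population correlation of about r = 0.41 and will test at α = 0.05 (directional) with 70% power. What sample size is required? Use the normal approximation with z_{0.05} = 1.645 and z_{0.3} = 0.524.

n = 28

Fisher's z: C = ½·ln((1+r)/(1−r)) = ½·ln(2.3898) = 0.4356.
n = ((z_{α} + z_β)/C)² + 3.
(1.645 + 0.524) / 0.4356 = 2.169 / 0.4356 = 4.979.
n = 4.979² + 3 = 24.79 + 3 = 27.8.
Round up.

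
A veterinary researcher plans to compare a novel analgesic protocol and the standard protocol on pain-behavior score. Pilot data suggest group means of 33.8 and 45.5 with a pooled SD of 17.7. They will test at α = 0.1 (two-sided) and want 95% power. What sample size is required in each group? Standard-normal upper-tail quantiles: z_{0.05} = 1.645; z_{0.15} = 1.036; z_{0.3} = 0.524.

Cohen's d = |M₁ − M₂| / SD_pooled = |33.8 − 45.5| / 17.7 = 11.7 / 17.7 = 0.661.
For two independent groups with equal n: n = 2·((z_{α/2} + z_β) / d)².
z_{α/2} + z_β = 1.645 + 1.645 = 3.290.
n = 2 × (3.290 / 0.661)² = 2 × 4.977² = 2 × 24.77 = 49.5.
Round up to the next whole participant.

n = 50 per group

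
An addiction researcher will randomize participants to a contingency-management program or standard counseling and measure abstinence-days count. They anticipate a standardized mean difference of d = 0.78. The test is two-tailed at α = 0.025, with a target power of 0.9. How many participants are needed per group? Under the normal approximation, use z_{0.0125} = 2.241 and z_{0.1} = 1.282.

n = 41 per group

For two independent groups with equal n: n = 2·((z_{α/2} + z_β) / d)².
z_{α/2} + z_β = 2.241 + 1.282 = 3.523.
n = 2 × (3.523 / 0.78)² = 2 × 4.517² = 2 × 20.40 = 40.8.
Round up to the next whole participant.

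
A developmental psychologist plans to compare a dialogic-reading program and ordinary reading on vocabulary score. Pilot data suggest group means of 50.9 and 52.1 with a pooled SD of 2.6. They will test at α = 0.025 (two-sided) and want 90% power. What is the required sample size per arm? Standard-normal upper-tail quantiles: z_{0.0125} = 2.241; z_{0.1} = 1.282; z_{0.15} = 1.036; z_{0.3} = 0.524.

n = 117 per group

Cohen's d = |M₁ − M₂| / SD_pooled = |50.9 − 52.1| / 2.6 = 1.2 / 2.6 = 0.462.
For two independent groups with equal n: n = 2·((z_{α/2} + z_β) / d)².
z_{α/2} + z_β = 2.241 + 1.282 = 3.523.
n = 2 × (3.523 / 0.462)² = 2 × 7.626² = 2 × 58.15 = 116.3.
Round up to the next whole participant.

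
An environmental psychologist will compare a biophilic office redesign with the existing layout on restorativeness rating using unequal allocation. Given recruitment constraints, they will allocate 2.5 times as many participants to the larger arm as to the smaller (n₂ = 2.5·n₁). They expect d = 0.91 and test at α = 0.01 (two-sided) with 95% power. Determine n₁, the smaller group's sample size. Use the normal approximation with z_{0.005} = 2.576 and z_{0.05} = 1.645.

n₁ = 31

With allocation ratio k = n₂/n₁ = 2.5, Var(x̄₁−x̄₂) = σ²(1/n₁ + 1/(k·n₁)) = σ²·(k+1)/(k·n₁).
So n₁ = (1 + 1/k)·((z_{α/2} + z_β)/d)² = 1.400 × (4.221/0.91)².
n₁ = 1.400 × 21.52 = 30.1.
Round up: n₁ = 31, giving n₂ = ⌈2.5 × 31⌉ = ⌈77.5⌉ = 78.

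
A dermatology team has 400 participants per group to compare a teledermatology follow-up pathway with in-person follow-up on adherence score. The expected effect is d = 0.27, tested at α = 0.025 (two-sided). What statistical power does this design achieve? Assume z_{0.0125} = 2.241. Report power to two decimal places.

power ≈ 0.94

For two equal groups, power = Φ(d·√(n/2) − z_{α/2}).
d·√(n/2) = 0.27 × √(400/2) = 0.27 × 14.142 = 3.818.
z_β = 3.818 − 2.241 = 1.577.
Power = Φ(1.577) = 0.943.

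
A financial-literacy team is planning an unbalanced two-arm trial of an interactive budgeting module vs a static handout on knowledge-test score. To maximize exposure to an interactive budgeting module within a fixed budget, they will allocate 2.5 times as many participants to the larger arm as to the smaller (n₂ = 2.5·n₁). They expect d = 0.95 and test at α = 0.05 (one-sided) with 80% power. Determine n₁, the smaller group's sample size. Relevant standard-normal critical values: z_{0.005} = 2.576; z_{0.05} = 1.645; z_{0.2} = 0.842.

With allocation ratio k = n₂/n₁ = 2.5, Var(x̄₁−x̄₂) = σ²(1/n₁ + 1/(k·n₁)) = σ²·(k+1)/(k·n₁).
So n₁ = (1 + 1/k)·((z_{α} + z_β)/d)² = 1.400 × (2.487/0.95)².
n₁ = 1.400 × 6.85 = 9.6.
Round up: n₁ = 10, giving n₂ = 2.5 × 10 = 25.

n₁ = 10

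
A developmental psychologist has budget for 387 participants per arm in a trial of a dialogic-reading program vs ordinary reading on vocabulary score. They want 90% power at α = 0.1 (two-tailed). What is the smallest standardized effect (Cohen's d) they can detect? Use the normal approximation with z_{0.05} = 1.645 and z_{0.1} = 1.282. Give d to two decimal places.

For two independent groups of n = 387 each: d_min = (z_{α/2} + z_β)·√(2/n).
z-sum = 1.645 + 1.282 = 2.927.
d_min = 2.927 × √(2/387) = 2.927 × 0.0719 = 0.210.

d_min ≈ 0.21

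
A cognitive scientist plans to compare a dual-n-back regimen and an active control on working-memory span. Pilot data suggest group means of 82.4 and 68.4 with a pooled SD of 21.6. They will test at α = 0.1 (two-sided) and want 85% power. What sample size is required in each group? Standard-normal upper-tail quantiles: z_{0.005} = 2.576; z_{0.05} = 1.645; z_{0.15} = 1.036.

Cohen's d = |M₁ − M₂| / SD_pooled = |82.4 − 68.4| / 21.6 = 14.0 / 21.6 = 0.648.
For two independent groups with equal n: n = 2·((z_{α/2} + z_β) / d)².
z_{α/2} + z_β = 1.645 + 1.036 = 2.681.
n = 2 × (2.681 / 0.648)² = 2 × 4.137² = 2 × 17.12 = 34.2.
Round up to the next whole participant.

n = 35 per group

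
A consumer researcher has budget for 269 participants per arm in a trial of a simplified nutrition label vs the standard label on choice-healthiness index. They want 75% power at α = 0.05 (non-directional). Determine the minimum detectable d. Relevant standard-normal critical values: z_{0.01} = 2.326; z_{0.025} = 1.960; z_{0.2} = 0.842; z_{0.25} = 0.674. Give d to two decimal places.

d_min ≈ 0.23

For two independent groups of n = 269 each: d_min = (z_{α/2} + z_β)·√(2/n).
z-sum = 1.960 + 0.674 = 2.634.
d_min = 2.634 × √(2/269) = 2.634 × 0.0862 = 0.227.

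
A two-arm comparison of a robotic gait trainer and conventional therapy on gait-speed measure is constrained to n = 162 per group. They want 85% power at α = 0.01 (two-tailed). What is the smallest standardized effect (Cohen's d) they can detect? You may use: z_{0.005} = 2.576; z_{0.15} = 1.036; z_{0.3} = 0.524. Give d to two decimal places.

d_min ≈ 0.40

For two independent groups of n = 162 each: d_min = (z_{α/2} + z_β)·√(2/n).
z-sum = 2.576 + 1.036 = 3.612.
d_min = 3.612 × √(2/162) = 3.612 × 0.1111 = 0.401.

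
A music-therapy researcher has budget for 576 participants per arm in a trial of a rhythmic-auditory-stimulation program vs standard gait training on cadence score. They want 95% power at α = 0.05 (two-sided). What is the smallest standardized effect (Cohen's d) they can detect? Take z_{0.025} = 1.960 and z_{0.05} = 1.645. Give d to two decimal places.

For two independent groups of n = 576 each: d_min = (z_{α/2} + z_β)·√(2/n).
z-sum = 1.960 + 1.645 = 3.605.
d_min = 3.605 × √(2/576) = 3.605 × 0.0589 = 0.212.

d_min ≈ 0.21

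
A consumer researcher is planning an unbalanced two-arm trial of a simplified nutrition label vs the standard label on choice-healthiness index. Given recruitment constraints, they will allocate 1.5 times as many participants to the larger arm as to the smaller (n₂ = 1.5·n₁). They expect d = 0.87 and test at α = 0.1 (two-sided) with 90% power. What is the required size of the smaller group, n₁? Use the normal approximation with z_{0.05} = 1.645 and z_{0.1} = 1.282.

With allocation ratio k = n₂/n₁ = 1.5, Var(x̄₁−x̄₂) = σ²(1/n₁ + 1/(k·n₁)) = σ²·(k+1)/(k·n₁).
So n₁ = (1 + 1/k)·((z_{α/2} + z_β)/d)² = 1.667 × (2.927/0.87)².
n₁ = 1.667 × 11.32 = 18.9.
Round up: n₁ = 19, giving n₂ = ⌈1.5 × 19⌉ = ⌈28.5⌉ = 29.

n₁ = 19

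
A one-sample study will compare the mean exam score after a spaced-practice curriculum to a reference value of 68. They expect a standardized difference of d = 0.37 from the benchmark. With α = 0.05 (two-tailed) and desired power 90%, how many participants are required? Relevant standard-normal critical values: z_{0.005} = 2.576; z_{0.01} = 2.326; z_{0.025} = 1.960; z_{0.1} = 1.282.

For a one-sample test: n = ((z_{α/2} + z_β) / d)².
z_{α/2} + z_β = 1.960 + 1.282 = 3.242.
n = (3.242 / 0.37)² = 8.762² = 76.78.
Round up.

n = 77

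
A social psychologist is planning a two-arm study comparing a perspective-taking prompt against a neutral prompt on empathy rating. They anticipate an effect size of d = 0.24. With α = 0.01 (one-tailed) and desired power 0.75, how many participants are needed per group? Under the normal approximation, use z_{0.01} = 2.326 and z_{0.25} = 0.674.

For two independent groups with equal n: n = 2·((z_{α} + z_β) / d)².
z_{α} + z_β = 2.326 + 0.674 = 3.000.
n = 2 × (3.000 / 0.24)² = 2 × 12.500² = 2 × 156.25 = 312.5.
Round up to the next whole participant.

n = 313 per group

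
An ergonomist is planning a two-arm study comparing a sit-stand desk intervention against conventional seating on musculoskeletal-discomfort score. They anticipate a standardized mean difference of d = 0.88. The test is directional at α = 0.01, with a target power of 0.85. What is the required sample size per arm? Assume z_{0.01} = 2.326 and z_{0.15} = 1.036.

For two independent groups with equal n: n = 2·((z_{α} + z_β) / d)².
z_{α} + z_β = 2.326 + 1.036 = 3.362.
n = 2 × (3.362 / 0.88)² = 2 × 3.820² = 2 × 14.60 = 29.2.
Round up to the next whole participant.

n = 30 per group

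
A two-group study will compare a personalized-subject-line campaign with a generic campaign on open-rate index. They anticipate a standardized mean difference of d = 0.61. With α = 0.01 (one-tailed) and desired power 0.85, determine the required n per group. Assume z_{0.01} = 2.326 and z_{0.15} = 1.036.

n = 61 per group

For two independent groups with equal n: n = 2·((z_{α} + z_β) / d)².
z_{α} + z_β = 2.326 + 1.036 = 3.362.
n = 2 × (3.362 / 0.61)² = 2 × 5.511² = 2 × 30.38 = 60.8.
Round up to the next whole participant.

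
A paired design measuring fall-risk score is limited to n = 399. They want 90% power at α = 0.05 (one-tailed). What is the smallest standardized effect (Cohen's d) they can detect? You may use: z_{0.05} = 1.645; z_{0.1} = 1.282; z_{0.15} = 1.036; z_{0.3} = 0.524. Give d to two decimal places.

d_min ≈ 0.15

For a single sample (or paired design) of n = 399: d_min = (z_{α} + z_β)/√n.
z-sum = 1.645 + 1.282 = 2.927.
d_min = 2.927 / √399 = 2.927 / 19.975 = 0.147.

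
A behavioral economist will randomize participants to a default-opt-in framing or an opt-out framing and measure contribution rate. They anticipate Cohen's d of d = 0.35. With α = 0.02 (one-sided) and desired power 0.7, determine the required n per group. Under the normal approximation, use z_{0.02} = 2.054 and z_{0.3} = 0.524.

n = 109 per group

For two independent groups with equal n: n = 2·((z_{α} + z_β) / d)².
z_{α} + z_β = 2.054 + 0.524 = 2.578.
n = 2 × (2.578 / 0.35)² = 2 × 7.366² = 2 × 54.25 = 108.5.
Round up to the next whole participant.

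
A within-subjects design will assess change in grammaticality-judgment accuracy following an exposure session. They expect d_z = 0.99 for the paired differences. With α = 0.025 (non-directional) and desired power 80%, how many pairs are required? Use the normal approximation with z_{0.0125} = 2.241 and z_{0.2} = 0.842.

For a paired (one-sample on differences) test: n = ((z_{α/2} + z_β) / d)².
z_{α/2} + z_β = 2.241 + 0.842 = 3.083.
n = (3.083 / 0.99)² = 3.114² = 9.70.
Round up.

n = 10 pairs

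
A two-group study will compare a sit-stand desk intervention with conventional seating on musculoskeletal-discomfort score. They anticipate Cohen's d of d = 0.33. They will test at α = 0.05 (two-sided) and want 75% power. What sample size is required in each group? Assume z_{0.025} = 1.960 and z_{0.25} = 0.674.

For two independent groups with equal n: n = 2·((z_{α/2} + z_β) / d)².
z_{α/2} + z_β = 1.960 + 0.674 = 2.634.
n = 2 × (2.634 / 0.33)² = 2 × 7.982² = 2 × 63.71 = 127.4.
Round up to the next whole participant.

n = 128 per group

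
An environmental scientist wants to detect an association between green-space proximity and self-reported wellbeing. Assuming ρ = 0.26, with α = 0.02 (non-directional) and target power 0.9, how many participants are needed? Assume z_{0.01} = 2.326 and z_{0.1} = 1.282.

Fisher's z: C = ½·ln((1+r)/(1−r)) = ½·ln(1.7027) = 0.2661.
n = ((z_{α/2} + z_β)/C)² + 3.
(2.326 + 1.282) / 0.2661 = 3.608 / 0.2661 = 13.559.
n = 13.559² + 3 = 183.84 + 3 = 186.8.
Round up.

n = 187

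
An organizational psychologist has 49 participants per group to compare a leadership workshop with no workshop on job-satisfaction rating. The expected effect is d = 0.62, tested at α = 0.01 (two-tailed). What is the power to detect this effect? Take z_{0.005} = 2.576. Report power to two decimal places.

power ≈ 0.69

For two equal groups, power = Φ(d·√(n/2) − z_{α/2}).
d·√(n/2) = 0.62 × √(49/2) = 0.62 × 4.950 = 3.069.
z_β = 3.069 − 2.576 = 0.493.
Power = Φ(0.493) = 0.689.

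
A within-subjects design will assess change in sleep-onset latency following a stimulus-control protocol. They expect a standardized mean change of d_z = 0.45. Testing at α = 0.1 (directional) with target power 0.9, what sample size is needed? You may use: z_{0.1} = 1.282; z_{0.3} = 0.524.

n = 33 pairs

For a paired (one-sample on differences) test: n = ((z_{α} + z_β) / d)².
z_{α} + z_β = 1.282 + 1.282 = 2.564.
n = (2.564 / 0.45)² = 5.698² = 32.46.
Round up.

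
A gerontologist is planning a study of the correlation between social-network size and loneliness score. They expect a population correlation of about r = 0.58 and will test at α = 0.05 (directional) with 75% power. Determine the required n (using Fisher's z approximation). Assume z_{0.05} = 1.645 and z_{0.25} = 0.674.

n = 16

Fisher's z: C = ½·ln((1+r)/(1−r)) = ½·ln(3.7619) = 0.6625.
n = ((z_{α} + z_β)/C)² + 3.
(1.645 + 0.674) / 0.6625 = 2.319 / 0.6625 = 3.500.
n = 3.500² + 3 = 12.25 + 3 = 15.3.
Round up.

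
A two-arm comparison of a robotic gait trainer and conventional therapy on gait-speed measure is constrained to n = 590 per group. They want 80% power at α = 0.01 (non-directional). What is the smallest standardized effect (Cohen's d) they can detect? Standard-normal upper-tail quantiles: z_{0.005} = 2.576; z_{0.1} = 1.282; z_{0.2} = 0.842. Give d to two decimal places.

d_min ≈ 0.20

For two independent groups of n = 590 each: d_min = (z_{α/2} + z_β)·√(2/n).
z-sum = 2.576 + 0.842 = 3.418.
d_min = 3.418 × √(2/590) = 3.418 × 0.0582 = 0.199.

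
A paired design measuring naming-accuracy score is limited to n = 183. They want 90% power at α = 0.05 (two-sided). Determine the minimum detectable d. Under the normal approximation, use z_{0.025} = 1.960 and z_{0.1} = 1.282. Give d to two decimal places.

d_min ≈ 0.24

For a single sample (or paired design) of n = 183: d_min = (z_{α/2} + z_β)/√n.
z-sum = 1.960 + 1.282 = 3.242.
d_min = 3.242 / √183 = 3.242 / 13.528 = 0.240.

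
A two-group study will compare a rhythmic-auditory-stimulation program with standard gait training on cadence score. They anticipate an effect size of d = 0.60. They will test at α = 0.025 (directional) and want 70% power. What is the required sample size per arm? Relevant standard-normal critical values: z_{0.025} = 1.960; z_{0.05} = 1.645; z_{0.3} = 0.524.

For two independent groups with equal n: n = 2·((z_{α} + z_β) / d)².
z_{α} + z_β = 1.960 + 0.524 = 2.484.
n = 2 × (2.484 / 0.60)² = 2 × 4.140² = 2 × 17.14 = 34.3.
Round up to the next whole participant.

n = 35 per group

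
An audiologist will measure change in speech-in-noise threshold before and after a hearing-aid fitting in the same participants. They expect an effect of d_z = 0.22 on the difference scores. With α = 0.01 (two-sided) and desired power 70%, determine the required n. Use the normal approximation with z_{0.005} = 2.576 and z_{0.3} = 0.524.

n = 199 pairs

For a paired (one-sample on differences) test: n = ((z_{α/2} + z_β) / d)².
z_{α/2} + z_β = 2.576 + 0.524 = 3.100.
n = (3.100 / 0.22)² = 14.091² = 198.55.
Round up.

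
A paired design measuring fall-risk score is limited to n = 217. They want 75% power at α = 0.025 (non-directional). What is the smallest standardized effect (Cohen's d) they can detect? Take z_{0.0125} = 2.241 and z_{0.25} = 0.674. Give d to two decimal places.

d_min ≈ 0.20

For a single sample (or paired design) of n = 217: d_min = (z_{α/2} + z_β)/√n.
z-sum = 2.241 + 0.674 = 2.915.
d_min = 2.915 / √217 = 2.915 / 14.731 = 0.198.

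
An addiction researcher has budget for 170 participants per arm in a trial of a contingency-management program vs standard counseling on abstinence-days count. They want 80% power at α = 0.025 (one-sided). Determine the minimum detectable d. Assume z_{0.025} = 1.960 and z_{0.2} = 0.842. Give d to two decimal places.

d_min ≈ 0.30

For two independent groups of n = 170 each: d_min = (z_{α} + z_β)·√(2/n).
z-sum = 1.960 + 0.842 = 2.802.
d_min = 2.802 × √(2/170) = 2.802 × 0.1085 = 0.304.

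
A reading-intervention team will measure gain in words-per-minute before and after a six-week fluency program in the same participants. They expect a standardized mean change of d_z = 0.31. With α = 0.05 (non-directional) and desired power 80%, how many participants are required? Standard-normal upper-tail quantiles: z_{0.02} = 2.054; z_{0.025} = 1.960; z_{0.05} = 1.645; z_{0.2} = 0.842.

n = 82 pairs

For a paired (one-sample on differences) test: n = ((z_{α/2} + z_β) / d)².
z_{α/2} + z_β = 1.960 + 0.842 = 2.802.
n = (2.802 / 0.31)² = 9.039² = 81.70.
Round up.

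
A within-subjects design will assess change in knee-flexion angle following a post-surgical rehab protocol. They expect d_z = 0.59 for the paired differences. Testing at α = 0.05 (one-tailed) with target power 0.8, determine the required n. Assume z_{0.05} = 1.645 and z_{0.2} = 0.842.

For a paired (one-sample on differences) test: n = ((z_{α} + z_β) / d)².
z_{α} + z_β = 1.645 + 0.842 = 2.487.
n = (2.487 / 0.59)² = 4.215² = 17.77.
Round up.

n = 18 pairs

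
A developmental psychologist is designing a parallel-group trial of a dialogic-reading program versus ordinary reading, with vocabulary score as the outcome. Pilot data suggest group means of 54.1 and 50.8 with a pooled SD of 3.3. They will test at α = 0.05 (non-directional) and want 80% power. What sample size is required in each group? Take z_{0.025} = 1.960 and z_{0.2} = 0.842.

n = 16 per group

Cohen's d = |M₁ − M₂| / SD_pooled = |54.1 − 50.8| / 3.3 = 3.3 / 3.3 = 1.000.
For two independent groups with equal n: n = 2·((z_{α/2} + z_β) / d)².
z_{α/2} + z_β = 1.960 + 0.842 = 2.802.
n = 2 × (2.802 / 1.000)² = 2 × 2.802² = 2 × 7.85 = 15.7.
Round up to the next whole participant.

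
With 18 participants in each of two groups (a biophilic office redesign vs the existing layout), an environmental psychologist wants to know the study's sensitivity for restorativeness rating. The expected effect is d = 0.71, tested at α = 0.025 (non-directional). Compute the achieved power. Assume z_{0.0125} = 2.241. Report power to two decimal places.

For two equal groups, power = Φ(d·√(n/2) − z_{α/2}).
d·√(n/2) = 0.71 × √(18/2) = 0.71 × 3.000 = 2.130.
z_β = 2.130 − 2.241 = -0.111.
Power = Φ(-0.111) = 0.456.

power ≈ 0.46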